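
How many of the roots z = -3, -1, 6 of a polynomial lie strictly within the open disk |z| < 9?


Step 1: Check each root:
  z = -3: |-3| = 3 < 9
  z = -1: |-1| = 1 < 9
  z = 6: |6| = 6 < 9
Step 2: Count = 3

3


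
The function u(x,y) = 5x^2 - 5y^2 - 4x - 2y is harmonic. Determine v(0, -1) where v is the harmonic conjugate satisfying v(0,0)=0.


Step 1: v_x = -u_y = 10y + 2
Step 2: v_y = u_x = 10x - 4
Step 3: v = 10xy + 2x - 4y + C
Step 4: v(0,0) = 0 => C = 0
Step 5: v(0, -1) = 4

4


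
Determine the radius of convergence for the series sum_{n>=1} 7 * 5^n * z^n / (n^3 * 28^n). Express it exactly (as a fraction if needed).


Step 1: General term a_n = 7 * 5^n / (n^3 * 28^n)
Step 2: By the root test, |a_n|^(1/n) = 7^(1/n) * 5 / (n^(3/n) * 28) -> 5/28 as n -> infinity (since 7^(1/n) -> 1 and n^(3/n) -> 1)
Step 3: R = 1/lim|a_n|^(1/n) = 28/5

28/5


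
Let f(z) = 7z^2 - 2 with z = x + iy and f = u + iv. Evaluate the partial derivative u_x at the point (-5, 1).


Step 1: f(z) = 7(x+iy)^2 - 2
Step 2: u = 7(x^2 - y^2) - 2
Step 3: u_x = 14x + 0
Step 4: At (-5, 1): u_x = -70 + 0 = -70

-70


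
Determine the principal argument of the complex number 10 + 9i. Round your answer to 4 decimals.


Step 1: z = 10 + 9i
Step 2: arg(z) = atan2(9, 10)
Step 3: arg(z) = 0.7328

0.7328


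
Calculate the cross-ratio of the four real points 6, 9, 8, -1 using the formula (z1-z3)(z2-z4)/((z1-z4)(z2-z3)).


Step 1: (z1-z3)(z2-z4) = (-2) * 10 = -20
Step 2: (z1-z4)(z2-z3) = 7 * 1 = 7
Step 3: Cross-ratio = -20/7 = -20/7

-20/7


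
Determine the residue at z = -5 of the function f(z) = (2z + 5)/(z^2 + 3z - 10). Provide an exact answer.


Step 1: Q(z) = z^2 + 3z - 10 = (z + 5)(z - 2)
Step 2: Q'(z) = 2z + 3
Step 3: Q'(-5) = -7, P(-5) = -5
Step 4: Res = P(-5)/Q'(-5) = -5/(-7) = 5/7

5/7


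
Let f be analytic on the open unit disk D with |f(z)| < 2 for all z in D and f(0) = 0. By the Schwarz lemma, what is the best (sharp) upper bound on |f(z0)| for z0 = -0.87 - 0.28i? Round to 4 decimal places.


Step 1: g = f/2 maps D -> D with g(0) = 0, so by the Schwarz lemma |g(z)| <= |z|, i.e. |f(z)| <= 2|z|; this is sharp (f(z) = 2z).
Step 2: |z0|^2 = (-0.87)^2 + (-0.28)^2 = 0.8353
Step 3: |z0| = sqrt(0.8353) = 0.913947
Step 4: Best bound = 2 * |z0| = 2 * 0.913947 = 1.8279

1.8279


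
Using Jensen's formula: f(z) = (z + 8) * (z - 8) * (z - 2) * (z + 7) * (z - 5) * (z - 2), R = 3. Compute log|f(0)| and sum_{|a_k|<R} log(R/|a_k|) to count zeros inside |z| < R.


Jensen's formula: (1/2pi)*integral log|f(Re^it)|dt = log|f(0)| + sum_{|a_k|<R} log(R/|a_k|)
Step 1: f(0) = 8 * (-8) * (-2) * 7 * (-5) * (-2) = 8960
Step 2: log|f(0)| = log|-8| + log|8| + log|2| + log|-7| + log|5| + log|2| = 9.1005
Step 3: Zeros inside |z| < 3: 2, 2
Step 4: Jensen sum = log(3/2) + log(3/2) = 0.8109
Step 5: n(R) = number of terms in the Jensen sum = count of zeros inside |z| < 3 = 2

2


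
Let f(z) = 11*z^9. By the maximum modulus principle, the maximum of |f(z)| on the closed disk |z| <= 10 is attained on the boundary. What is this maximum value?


Step 1: On |z| = 10, |f(z)| = 11 * |z|^9 = 11 * 10^9
Step 2: By maximum modulus principle, maximum is on boundary.
Step 3: Maximum = 11 * 1000000000 = 11000000000

11000000000


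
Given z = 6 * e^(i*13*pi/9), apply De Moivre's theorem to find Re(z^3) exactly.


Step 1: By De Moivre's theorem, z^3 = 6^3 * e^(i*3*13*pi/9) = 216 * (cos(13*pi/3) + i*sin(13*pi/3))
Step 2: |z|^3 = 6^3 = 216
Step 3: Reduce the angle mod 2*pi: 13*pi/3 - 4*pi = pi/3
Step 4: cos(pi/3) = 1/2
Step 5: Re(z^3) = 216 * 1/2 = 108

108


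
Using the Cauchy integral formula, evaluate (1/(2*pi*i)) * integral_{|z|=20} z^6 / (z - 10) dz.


Step 1: f(z) = z^6, a = 10 is inside |z| = 20
Step 2: By Cauchy integral formula: (1/(2pi*i)) * integral = f(a)
Step 3: f(10) = 10^6 = 1000000

1000000


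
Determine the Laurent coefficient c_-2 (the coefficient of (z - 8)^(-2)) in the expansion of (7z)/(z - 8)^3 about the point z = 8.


Step 1: Write the numerator in powers of (z - 8): 7z = 7(z - 8) + (7*8 + 0) = 7(z - 8) + 56
Step 2: Divide by (z - 8)^3: f(z) = 56(z - 8)^(-3) + 7(z - 8)^(-2)
Step 3: This finite sum is the Laurent series of f about z = 8.
Step 4: Coefficient of (z - 8)^(-2) = coefficient of (z - 8) in the re-centred numerator = 7

7


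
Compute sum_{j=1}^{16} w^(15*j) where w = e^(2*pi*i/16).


Step 1: The sum sum_{j=1}^{n} w^(k*j) equals n if n | k, else 0.
Step 2: Here n = 16, k = 15
Step 3: Does n divide k? 16 | 15 -> False
Step 4: Sum = 0

0


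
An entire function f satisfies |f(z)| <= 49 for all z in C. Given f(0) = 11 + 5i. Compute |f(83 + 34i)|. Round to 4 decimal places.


Step 1: By Liouville's theorem, a bounded entire function is constant.
Step 2: f(z) = f(0) = 11 + 5i for all z.
Step 3: |f(w)| = |11 + 5i| = sqrt(121 + 25)
Step 4: = 12.083

12.083


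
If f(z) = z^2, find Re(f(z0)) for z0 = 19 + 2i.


Step 1: z0 = 19 + 2i
Step 2: z0^2 = 19^2 - 2^2 + 76i
Step 3: real part = 361 - 4 = 357

357


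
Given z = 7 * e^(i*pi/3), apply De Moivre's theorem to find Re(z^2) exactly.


Step 1: By De Moivre's theorem, z^2 = 7^2 * e^(i*2*pi/3) = 49 * (cos(2*pi/3) + i*sin(2*pi/3))
Step 2: |z|^2 = 7^2 = 49
Step 3: The angle 2*pi/3 already lies in [0, 2*pi)
Step 4: cos(2*pi/3) = -1/2
Step 5: Re(z^2) = 49 * (-1/2) = -49/2

-49/2


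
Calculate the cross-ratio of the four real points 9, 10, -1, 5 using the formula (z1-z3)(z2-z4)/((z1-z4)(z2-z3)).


Step 1: (z1-z3)(z2-z4) = 10 * 5 = 50
Step 2: (z1-z4)(z2-z3) = 4 * 11 = 44
Step 3: Cross-ratio = 50/44 = 25/22

25/22


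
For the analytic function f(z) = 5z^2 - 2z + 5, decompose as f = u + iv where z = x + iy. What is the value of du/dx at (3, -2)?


Step 1: f(z) = 5(x+iy)^2 - 2(x+iy) + 5
Step 2: u = 5(x^2 - y^2) - 2x + 5
Step 3: u_x = 10x - 2
Step 4: At (3, -2): u_x = 30 - 2 = 28

28


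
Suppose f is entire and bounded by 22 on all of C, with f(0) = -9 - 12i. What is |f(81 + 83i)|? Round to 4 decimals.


Step 1: By Liouville's theorem, a bounded entire function is constant.
Step 2: f(z) = f(0) = -9 - 12i for all z.
Step 3: |f(w)| = |-9 - 12i| = sqrt(81 + 144)
Step 4: = 15.0

15.0


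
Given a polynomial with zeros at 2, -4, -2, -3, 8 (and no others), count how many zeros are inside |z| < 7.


Step 1: Check each root:
  z = 2: |2| = 2 < 7
  z = -4: |-4| = 4 < 7
  z = -2: |-2| = 2 < 7
  z = -3: |-3| = 3 < 7
  z = 8: |8| = 8 >= 7
Step 2: Count = 4

4


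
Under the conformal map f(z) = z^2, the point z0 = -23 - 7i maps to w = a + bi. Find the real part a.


Step 1: z0 = -23 - 7i
Step 2: z0^2 = (-23)^2 - (-7)^2 + 322i
Step 3: real part = 529 - 49 = 480

480


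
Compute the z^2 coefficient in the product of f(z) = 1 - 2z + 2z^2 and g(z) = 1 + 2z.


Step 1: z^2 term in f*g comes from: (1)*(0) + (-2z)*(2z) + (2z^2)*(1)
Step 2: = 0 - 4 + 2
Step 3: = -2

-2


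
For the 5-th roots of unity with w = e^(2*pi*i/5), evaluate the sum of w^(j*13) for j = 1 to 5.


Step 1: The sum sum_{j=1}^{n} w^(k*j) equals n if n | k, else 0.
Step 2: Here n = 5, k = 13
Step 3: Does n divide k? 5 | 13 -> False
Step 4: Sum = 0

0


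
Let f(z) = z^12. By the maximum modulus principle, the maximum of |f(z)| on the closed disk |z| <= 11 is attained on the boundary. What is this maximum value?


Step 1: On |z| = 11, |f(z)| = |z|^12 = 11^12
Step 2: By maximum modulus principle, maximum is on boundary.
Step 3: Maximum = 3138428376721 = 3138428376721

3138428376721


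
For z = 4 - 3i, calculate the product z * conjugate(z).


Step 1: conj(z) = 4 + 3i
Step 2: z * conj(z) = 4^2 + (-3)^2
Step 3: = 16 + 9 = 25

25


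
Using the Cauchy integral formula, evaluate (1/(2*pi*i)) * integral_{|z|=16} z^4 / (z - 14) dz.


Step 1: f(z) = z^4, a = 14 is inside |z| = 16
Step 2: By Cauchy integral formula: (1/(2pi*i)) * integral = f(a)
Step 3: f(14) = 14^4 = 38416

38416


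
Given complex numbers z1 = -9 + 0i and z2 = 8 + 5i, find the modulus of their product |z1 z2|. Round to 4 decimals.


Step 1: |z1| = sqrt((-9)^2 + 0^2) = sqrt(81)
Step 2: |z2| = sqrt(8^2 + 5^2) = sqrt(89)
Step 3: |z1*z2| = |z1|*|z2| = sqrt(81) * sqrt(89) = sqrt(81 * 89) = sqrt(7209)
Step 4: = 84.9058

84.9058


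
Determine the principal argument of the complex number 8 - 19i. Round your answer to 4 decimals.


Step 1: z = 8 - 19i
Step 2: arg(z) = atan2(-19, 8)
Step 3: arg(z) = -1.1723

-1.1723


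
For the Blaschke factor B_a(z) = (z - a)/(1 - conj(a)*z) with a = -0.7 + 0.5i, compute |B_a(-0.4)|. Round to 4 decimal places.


Step 1: Numerator z0 - a = -0.4 - (-0.7 + 0.5i) = 0.3 - 0.5i
Step 2: Denominator 1 - conj(a)*z0 = 1 - (-0.7 - 0.5i)*(-0.4) = 0.72 - 0.2i
Step 3: |z0 - a|^2 = 0.3^2 + (-0.5)^2 = 0.34; |1 - conj(a)*z0|^2 = 0.72^2 + (-0.2)^2 = 0.5584
Step 4: |B_a(-0.4)| = sqrt(0.34 / 0.5584) = sqrt(0.608883)
Step 5: = 0.7803

0.7803


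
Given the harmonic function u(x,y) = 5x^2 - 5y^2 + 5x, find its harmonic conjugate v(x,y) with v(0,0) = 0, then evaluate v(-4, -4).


Step 1: v_x = -u_y = 10y + 0
Step 2: v_y = u_x = 10x + 5
Step 3: v = 10xy + 5y + C
Step 4: v(0,0) = 0 => C = 0
Step 5: v(-4, -4) = 140

140


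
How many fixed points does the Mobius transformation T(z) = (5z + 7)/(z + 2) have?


Step 1: Fixed points satisfy T(z) = z
Step 2: z^2 - 3z - 7 = 0
Step 3: Discriminant = (-3)^2 - 4*1*(-7) = 37
Step 4: Number of fixed points = 2

2


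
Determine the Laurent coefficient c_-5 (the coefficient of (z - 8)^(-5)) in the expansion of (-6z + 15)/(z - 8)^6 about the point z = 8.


Step 1: Write the numerator in powers of (z - 8): -6z + 15 = -6(z - 8) + (-6*8 + 15) = -6(z - 8) - 33
Step 2: Divide by (z - 8)^6: f(z) = -33(z - 8)^(-6) - 6(z - 8)^(-5)
Step 3: This finite sum is the Laurent series of f about z = 8.
Step 4: Coefficient of (z - 8)^(-5) = coefficient of (z - 8) in the re-centred numerator = -6

-6


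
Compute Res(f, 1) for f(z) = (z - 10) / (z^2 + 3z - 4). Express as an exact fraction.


Step 1: Q(z) = z^2 + 3z - 4 = (z - 1)(z + 4)
Step 2: Q'(z) = 2z + 3
Step 3: Q'(1) = 5, P(1) = -9
Step 4: Res = P(1)/Q'(1) = -9/5 = -9/5

-9/5


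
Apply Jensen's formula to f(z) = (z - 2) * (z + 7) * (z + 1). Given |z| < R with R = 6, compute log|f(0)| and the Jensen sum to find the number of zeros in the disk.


Jensen's formula: (1/2pi)*integral log|f(Re^it)|dt = log|f(0)| + sum_{|a_k|<R} log(R/|a_k|)
Step 1: f(0) = (-2) * 7 * 1 = -14
Step 2: log|f(0)| = log|2| + log|-7| + log|-1| = 2.6391
Step 3: Zeros inside |z| < 6: 2, -1
Step 4: Jensen sum = log(6/2) + log(6/1) = 2.8904
Step 5: n(R) = number of terms in the Jensen sum = count of zeros inside |z| < 6 = 2

2


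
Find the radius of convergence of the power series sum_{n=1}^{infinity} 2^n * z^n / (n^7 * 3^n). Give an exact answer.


Step 1: General term a_n = 2^n / (n^7 * 3^n)
Step 2: By the root test, |a_n|^(1/n) = 2 / (n^(7/n) * 3) -> 2/3 as n -> infinity (since n^(7/n) -> 1)
Step 3: R = 1/lim|a_n|^(1/n) = 3/2

3/2


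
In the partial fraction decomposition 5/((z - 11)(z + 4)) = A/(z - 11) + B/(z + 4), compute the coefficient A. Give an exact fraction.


Step 1: Multiply both sides by (z - 11) and set z = 11
Step 2: A = 5 / (11 + 4)
Step 3: A = 5 / 15
Step 4: A = 1/3

1/3


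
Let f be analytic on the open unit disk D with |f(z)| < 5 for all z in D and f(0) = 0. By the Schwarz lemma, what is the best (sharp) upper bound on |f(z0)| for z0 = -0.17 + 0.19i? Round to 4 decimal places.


Step 1: g = f/5 maps D -> D with g(0) = 0, so by the Schwarz lemma |g(z)| <= |z|, i.e. |f(z)| <= 5|z|; this is sharp (f(z) = 5z).
Step 2: |z0|^2 = (-0.17)^2 + 0.19^2 = 0.065
Step 3: |z0| = sqrt(0.065) = 0.254951
Step 4: Best bound = 5 * |z0| = 5 * 0.254951 = 1.2748

1.2748


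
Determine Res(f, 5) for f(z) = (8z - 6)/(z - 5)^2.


Step 1: Pole of order 2 at z = 5
Step 2: Res = lim d/dz [(z - 5)^2 * f(z)] as z -> 5
Step 3: (z - 5)^2 * f(z) = 8z - 6
Step 4: d/dz[8z - 6] = 8

8


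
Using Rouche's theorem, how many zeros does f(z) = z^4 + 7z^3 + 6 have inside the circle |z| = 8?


Step 1: On |z| = 8 the three terms have sizes |z^4| = 8^4 = 4096, |7z^3| = 7*8^3 = 3584, |6| = 6
Step 2: The dominant term is g(z) = z^4; let h(z) = 7z^3 + 6 so f = g + h
Step 3: On |z| = 8: |g| = 4096 and |h| <= 3584 + 6 = 3590
Step 4: Since 4096 > 3590, |h| < |g| on |z| = 8, so by Rouche f has the same number of zeros as g inside |z| < 8
Step 5: g(z) = z^4 has 4 zeros (all at the origin) inside |z| < 8. Answer = 4

4


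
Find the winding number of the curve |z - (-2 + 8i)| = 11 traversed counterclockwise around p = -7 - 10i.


Step 1: Center c = (-2, 8), radius = 11
Step 2: |p - c|^2 = (-5)^2 + (-18)^2 = 349
Step 3: r^2 = 121
Step 4: |p-c| > r so winding number = 0

0


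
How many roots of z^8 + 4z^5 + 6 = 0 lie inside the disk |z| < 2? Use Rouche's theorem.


Step 1: On |z| = 2 the three terms have sizes |z^8| = 2^8 = 256, |4z^5| = 4*2^5 = 128, |6| = 6
Step 2: The dominant term is g(z) = z^8; let h(z) = 4z^5 + 6 so f = g + h
Step 3: On |z| = 2: |g| = 256 and |h| <= 128 + 6 = 134
Step 4: Since 256 > 134, |h| < |g| on |z| = 2, so by Rouche f has the same number of zeros as g inside |z| < 2
Step 5: g(z) = z^8 has 8 zeros (all at the origin) inside |z| < 2. Answer = 8

8


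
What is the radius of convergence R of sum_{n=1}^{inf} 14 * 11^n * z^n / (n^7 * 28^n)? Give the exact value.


Step 1: General term a_n = 14 * 11^n / (n^7 * 28^n)
Step 2: By the root test, |a_n|^(1/n) = 14^(1/n) * 11 / (n^(7/n) * 28) -> 11/28 as n -> infinity (since 14^(1/n) -> 1 and n^(7/n) -> 1)
Step 3: R = 1/lim|a_n|^(1/n) = 28/11

28/11


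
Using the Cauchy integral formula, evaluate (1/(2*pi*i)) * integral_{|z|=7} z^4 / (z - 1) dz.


Step 1: f(z) = z^4, a = 1 is inside |z| = 7
Step 2: By Cauchy integral formula: (1/(2pi*i)) * integral = f(a)
Step 3: f(1) = 1^4 = 1

1


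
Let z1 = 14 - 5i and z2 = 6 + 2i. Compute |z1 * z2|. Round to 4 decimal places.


Step 1: |z1| = sqrt(14^2 + (-5)^2) = sqrt(221)
Step 2: |z2| = sqrt(6^2 + 2^2) = sqrt(40)
Step 3: |z1*z2| = |z1|*|z2| = sqrt(221) * sqrt(40) = sqrt(221 * 40) = sqrt(8840)
Step 4: = 94.0213

94.0213


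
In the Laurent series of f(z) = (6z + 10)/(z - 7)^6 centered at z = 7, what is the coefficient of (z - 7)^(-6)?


Step 1: Write the numerator in powers of (z - 7): 6z + 10 = 6(z - 7) + (6*7 + 10) = 6(z - 7) + 52
Step 2: Divide by (z - 7)^6: f(z) = 52(z - 7)^(-6) + 6(z - 7)^(-5)
Step 3: This finite sum is the Laurent series of f about z = 7.
Step 4: Coefficient of (z - 7)^(-6) = 6*7 + 10 = 52

52


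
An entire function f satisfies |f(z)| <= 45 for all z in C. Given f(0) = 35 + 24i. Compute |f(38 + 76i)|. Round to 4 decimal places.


Step 1: By Liouville's theorem, a bounded entire function is constant.
Step 2: f(z) = f(0) = 35 + 24i for all z.
Step 3: |f(w)| = |35 + 24i| = sqrt(1225 + 576)
Step 4: = 42.4382

42.4382


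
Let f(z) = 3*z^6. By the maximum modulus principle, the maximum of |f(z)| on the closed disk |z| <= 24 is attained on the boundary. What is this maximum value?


Step 1: On |z| = 24, |f(z)| = 3 * |z|^6 = 3 * 24^6
Step 2: By maximum modulus principle, maximum is on boundary.
Step 3: Maximum = 3 * 191102976 = 573308928

573308928


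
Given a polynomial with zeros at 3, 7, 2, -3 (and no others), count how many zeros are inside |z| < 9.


Step 1: Check each root:
  z = 3: |3| = 3 < 9
  z = 7: |7| = 7 < 9
  z = 2: |2| = 2 < 9
  z = -3: |-3| = 3 < 9
Step 2: Count = 4

4


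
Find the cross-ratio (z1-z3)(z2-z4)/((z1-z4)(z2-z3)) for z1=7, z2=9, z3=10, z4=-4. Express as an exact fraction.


Step 1: (z1-z3)(z2-z4) = (-3) * 13 = -39
Step 2: (z1-z4)(z2-z3) = 11 * (-1) = -11
Step 3: Cross-ratio = 39/11 = 39/11

39/11


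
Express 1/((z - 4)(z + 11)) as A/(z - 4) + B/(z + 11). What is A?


Step 1: Multiply both sides by (z - 4) and set z = 4
Step 2: A = 1 / (4 + 11)
Step 3: A = 1 / 15
Step 4: A = 1/15

1/15


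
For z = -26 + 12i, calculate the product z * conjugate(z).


Step 1: conj(z) = -26 - 12i
Step 2: z * conj(z) = (-26)^2 + 12^2
Step 3: = 676 + 144 = 820

820


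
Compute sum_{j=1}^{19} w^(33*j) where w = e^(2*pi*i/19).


Step 1: The sum sum_{j=1}^{n} w^(k*j) equals n if n | k, else 0.
Step 2: Here n = 19, k = 33
Step 3: Does n divide k? 19 | 33 -> False
Step 4: Sum = 0

0


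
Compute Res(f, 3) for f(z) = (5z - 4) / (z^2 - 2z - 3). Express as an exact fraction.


Step 1: Q(z) = z^2 - 2z - 3 = (z - 3)(z + 1)
Step 2: Q'(z) = 2z - 2
Step 3: Q'(3) = 4, P(3) = 11
Step 4: Res = P(3)/Q'(3) = 11/4 = 11/4

11/4


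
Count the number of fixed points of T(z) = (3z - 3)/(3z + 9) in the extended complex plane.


Step 1: Fixed points satisfy T(z) = z
Step 2: 3z^2 + 6z + 3 = 0
Step 3: Discriminant = 6^2 - 4*3*3 = 0
Step 4: Number of fixed points = 1

1


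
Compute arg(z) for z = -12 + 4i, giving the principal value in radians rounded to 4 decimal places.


Step 1: z = -12 + 4i
Step 2: arg(z) = atan2(4, -12)
Step 3: arg(z) = 2.8198

2.8198


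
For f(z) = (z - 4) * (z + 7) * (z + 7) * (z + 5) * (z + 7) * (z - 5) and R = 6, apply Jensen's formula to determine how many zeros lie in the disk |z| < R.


Jensen's formula: (1/2pi)*integral log|f(Re^it)|dt = log|f(0)| + sum_{|a_k|<R} log(R/|a_k|)
Step 1: f(0) = (-4) * 7 * 7 * 5 * 7 * (-5) = 34300
Step 2: log|f(0)| = log|4| + log|-7| + log|-7| + log|-5| + log|-7| + log|5| = 10.4429
Step 3: Zeros inside |z| < 6: 4, -5, 5
Step 4: Jensen sum = log(6/4) + log(6/5) + log(6/5) = 0.7701
Step 5: n(R) = number of terms in the Jensen sum = count of zeros inside |z| < 6 = 3

3


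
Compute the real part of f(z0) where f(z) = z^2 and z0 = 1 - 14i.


Step 1: z0 = 1 - 14i
Step 2: z0^2 = 1^2 - (-14)^2 - 28i
Step 3: real part = 1 - 196 = -195

-195


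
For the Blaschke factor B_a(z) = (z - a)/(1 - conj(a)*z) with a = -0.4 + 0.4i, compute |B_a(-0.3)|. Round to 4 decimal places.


Step 1: Numerator z0 - a = -0.3 - (-0.4 + 0.4i) = 0.1 - 0.4i
Step 2: Denominator 1 - conj(a)*z0 = 1 - (-0.4 - 0.4i)*(-0.3) = 0.88 - 0.12i
Step 3: |z0 - a|^2 = 0.1^2 + (-0.4)^2 = 0.17; |1 - conj(a)*z0|^2 = 0.88^2 + (-0.12)^2 = 0.7888
Step 4: |B_a(-0.3)| = sqrt(0.17 / 0.7888) = sqrt(0.215517)
Step 5: = 0.4642

0.4642


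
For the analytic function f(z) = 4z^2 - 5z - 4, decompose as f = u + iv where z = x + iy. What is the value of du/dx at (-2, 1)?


Step 1: f(z) = 4(x+iy)^2 - 5(x+iy) - 4
Step 2: u = 4(x^2 - y^2) - 5x - 4
Step 3: u_x = 8x - 5
Step 4: At (-2, 1): u_x = -16 - 5 = -21

-21


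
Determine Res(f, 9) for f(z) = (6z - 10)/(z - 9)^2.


Step 1: Pole of order 2 at z = 9
Step 2: Res = lim d/dz [(z - 9)^2 * f(z)] as z -> 9
Step 3: (z - 9)^2 * f(z) = 6z - 10
Step 4: d/dz[6z - 10] = 6

6


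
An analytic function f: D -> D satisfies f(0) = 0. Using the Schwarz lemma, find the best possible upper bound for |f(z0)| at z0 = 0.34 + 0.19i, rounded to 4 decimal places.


Step 1: Schwarz lemma: if f: D -> D is analytic with f(0) = 0, then |f(z)| <= |z| for all z in D, and this is sharp (f(z) = z).
Step 2: |z0|^2 = 0.34^2 + 0.19^2 = 0.1517
Step 3: |z0| = sqrt(0.1517) = 0.389487
Step 4: Best bound = |z0| = 0.3895

0.3895


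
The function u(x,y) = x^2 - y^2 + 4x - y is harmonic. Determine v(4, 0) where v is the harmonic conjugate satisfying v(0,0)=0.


Step 1: v_x = -u_y = 2y + 1
Step 2: v_y = u_x = 2x + 4
Step 3: v = 2xy + x + 4y + C
Step 4: v(0,0) = 0 => C = 0
Step 5: v(4, 0) = 4

4


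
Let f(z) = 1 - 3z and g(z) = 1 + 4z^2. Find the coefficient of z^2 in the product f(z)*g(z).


Step 1: z^2 term in f*g comes from: (1)*(4z^2) + (-3z)*(0) + (0)*(1)
Step 2: = 4 + 0 + 0
Step 3: = 4

4


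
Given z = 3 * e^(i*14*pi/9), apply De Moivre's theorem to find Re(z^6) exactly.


Step 1: By De Moivre's theorem, z^6 = 3^6 * e^(i*6*14*pi/9) = 729 * (cos(28*pi/3) + i*sin(28*pi/3))
Step 2: |z|^6 = 3^6 = 729
Step 3: Reduce the angle mod 2*pi: 28*pi/3 - 8*pi = 4*pi/3
Step 4: cos(4*pi/3) = -1/2
Step 5: Re(z^6) = 729 * (-1/2) = -729/2

-729/2


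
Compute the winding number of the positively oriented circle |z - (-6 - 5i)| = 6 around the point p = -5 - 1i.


Step 1: Center c = (-6, -5), radius = 6
Step 2: |p - c|^2 = 1^2 + 4^2 = 17
Step 3: r^2 = 36
Step 4: |p-c| < r so winding number = 1

1


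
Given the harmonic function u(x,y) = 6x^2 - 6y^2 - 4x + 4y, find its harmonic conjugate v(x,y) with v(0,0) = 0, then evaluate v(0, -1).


Step 1: v_x = -u_y = 12y - 4
Step 2: v_y = u_x = 12x - 4
Step 3: v = 12xy - 4x - 4y + C
Step 4: v(0,0) = 0 => C = 0
Step 5: v(0, -1) = 4

4


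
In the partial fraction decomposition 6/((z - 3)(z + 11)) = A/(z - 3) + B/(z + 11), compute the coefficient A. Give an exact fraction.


Step 1: Multiply both sides by (z - 3) and set z = 3
Step 2: A = 6 / (3 + 11)
Step 3: A = 6 / 14
Step 4: A = 3/7

3/7


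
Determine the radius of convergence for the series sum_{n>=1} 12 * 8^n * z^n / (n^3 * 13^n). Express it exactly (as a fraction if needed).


Step 1: General term a_n = 12 * 8^n / (n^3 * 13^n)
Step 2: By the root test, |a_n|^(1/n) = 12^(1/n) * 8 / (n^(3/n) * 13) -> 8/13 as n -> infinity (since 12^(1/n) -> 1 and n^(3/n) -> 1)
Step 3: R = 1/lim|a_n|^(1/n) = 13/8

13/8


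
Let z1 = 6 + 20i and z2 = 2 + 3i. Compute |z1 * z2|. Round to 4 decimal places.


Step 1: |z1| = sqrt(6^2 + 20^2) = sqrt(436)
Step 2: |z2| = sqrt(2^2 + 3^2) = sqrt(13)
Step 3: |z1*z2| = |z1|*|z2| = sqrt(436) * sqrt(13) = sqrt(436 * 13) = sqrt(5668)
Step 4: = 75.2861

75.2861


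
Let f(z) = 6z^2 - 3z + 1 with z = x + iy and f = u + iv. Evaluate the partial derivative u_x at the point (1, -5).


Step 1: f(z) = 6(x+iy)^2 - 3(x+iy) + 1
Step 2: u = 6(x^2 - y^2) - 3x + 1
Step 3: u_x = 12x - 3
Step 4: At (1, -5): u_x = 12 - 3 = 9

9


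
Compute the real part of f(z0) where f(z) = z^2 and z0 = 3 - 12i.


Step 1: z0 = 3 - 12i
Step 2: z0^2 = 3^2 - (-12)^2 - 72i
Step 3: real part = 9 - 144 = -135

-135


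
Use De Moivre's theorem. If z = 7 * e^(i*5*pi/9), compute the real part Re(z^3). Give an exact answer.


Step 1: By De Moivre's theorem, z^3 = 7^3 * e^(i*3*5*pi/9) = 343 * (cos(5*pi/3) + i*sin(5*pi/3))
Step 2: |z|^3 = 7^3 = 343
Step 3: The angle 5*pi/3 already lies in [0, 2*pi)
Step 4: cos(5*pi/3) = 1/2
Step 5: Re(z^3) = 343 * 1/2 = 343/2

343/2


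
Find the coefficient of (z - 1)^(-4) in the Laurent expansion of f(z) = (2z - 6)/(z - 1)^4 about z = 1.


Step 1: Write the numerator in powers of (z - 1): 2z - 6 = 2(z - 1) + (2*1 - 6) = 2(z - 1) - 4
Step 2: Divide by (z - 1)^4: f(z) = -4(z - 1)^(-4) + 2(z - 1)^(-3)
Step 3: This finite sum is the Laurent series of f about z = 1.
Step 4: Coefficient of (z - 1)^(-4) = 2*1 - 6 = -4

-4


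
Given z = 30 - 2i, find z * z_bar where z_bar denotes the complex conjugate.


Step 1: conj(z) = 30 + 2i
Step 2: z * conj(z) = 30^2 + (-2)^2
Step 3: = 900 + 4 = 904

904


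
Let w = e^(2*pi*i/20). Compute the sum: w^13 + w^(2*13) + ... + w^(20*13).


Step 1: The sum sum_{j=1}^{n} w^(k*j) equals n if n | k, else 0.
Step 2: Here n = 20, k = 13
Step 3: Does n divide k? 20 | 13 -> False
Step 4: Sum = 0

0


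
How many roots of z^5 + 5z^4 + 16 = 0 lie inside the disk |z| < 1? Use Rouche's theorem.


Step 1: On |z| = 1 the three terms have sizes |z^5| = 1^5 = 1, |5z^4| = 5*1^4 = 5, |16| = 16
Step 2: The dominant term is g(z) = 16; let h(z) = z^5 + 5z^4 so f = g + h
Step 3: On |z| = 1: |g| = 16 and |h| <= 1 + 5 = 6
Step 4: Since 16 > 6, |h| < |g| on |z| = 1, so by Rouche f has the same number of zeros as g inside |z| < 1
Step 5: g(z) = 16 is a nonzero constant with no zeros inside |z| < 1. Answer = 0

0


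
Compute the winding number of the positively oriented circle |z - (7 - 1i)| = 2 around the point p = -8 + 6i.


Step 1: Center c = (7, -1), radius = 2
Step 2: |p - c|^2 = (-15)^2 + 7^2 = 274
Step 3: r^2 = 4
Step 4: |p-c| > r so winding number = 0

0


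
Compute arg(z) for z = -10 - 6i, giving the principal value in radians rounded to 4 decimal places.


Step 1: z = -10 - 6i
Step 2: arg(z) = atan2(-6, -10)
Step 3: arg(z) = -2.6012

-2.6012


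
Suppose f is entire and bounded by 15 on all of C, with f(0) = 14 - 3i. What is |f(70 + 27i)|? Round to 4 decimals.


Step 1: By Liouville's theorem, a bounded entire function is constant.
Step 2: f(z) = f(0) = 14 - 3i for all z.
Step 3: |f(w)| = |14 - 3i| = sqrt(196 + 9)
Step 4: = 14.3178

14.3178


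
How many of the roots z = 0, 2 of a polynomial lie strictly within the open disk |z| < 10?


Step 1: Check each root:
  z = 0: |0| = 0 < 10
  z = 2: |2| = 2 < 10
Step 2: Count = 2

2


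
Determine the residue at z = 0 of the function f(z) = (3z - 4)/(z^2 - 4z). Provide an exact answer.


Step 1: Q(z) = z^2 - 4z = (z)(z - 4)
Step 2: Q'(z) = 2z - 4
Step 3: Q'(0) = -4, P(0) = -4
Step 4: Res = P(0)/Q'(0) = -4/(-4) = 1

1


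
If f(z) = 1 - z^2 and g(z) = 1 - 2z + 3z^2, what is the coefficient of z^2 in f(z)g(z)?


Step 1: z^2 term in f*g comes from: (1)*(3z^2) + (0)*(-2z) + (-z^2)*(1)
Step 2: = 3 + 0 - 1
Step 3: = 2

2


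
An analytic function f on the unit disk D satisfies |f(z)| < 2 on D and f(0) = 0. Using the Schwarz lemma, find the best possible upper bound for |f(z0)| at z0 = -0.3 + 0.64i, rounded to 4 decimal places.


Step 1: g = f/2 maps D -> D with g(0) = 0, so by the Schwarz lemma |g(z)| <= |z|, i.e. |f(z)| <= 2|z|; this is sharp (f(z) = 2z).
Step 2: |z0|^2 = (-0.3)^2 + 0.64^2 = 0.4996
Step 3: |z0| = sqrt(0.4996) = 0.706824
Step 4: Best bound = 2 * |z0| = 2 * 0.706824 = 1.4136

1.4136


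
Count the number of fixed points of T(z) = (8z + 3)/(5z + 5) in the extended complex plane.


Step 1: Fixed points satisfy T(z) = z
Step 2: 5z^2 - 3z - 3 = 0
Step 3: Discriminant = (-3)^2 - 4*5*(-3) = 69
Step 4: Number of fixed points = 2

2


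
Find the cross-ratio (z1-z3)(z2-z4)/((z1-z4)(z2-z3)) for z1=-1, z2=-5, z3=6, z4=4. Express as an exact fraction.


Step 1: (z1-z3)(z2-z4) = (-7) * (-9) = 63
Step 2: (z1-z4)(z2-z3) = (-5) * (-11) = 55
Step 3: Cross-ratio = 63/55 = 63/55

63/55


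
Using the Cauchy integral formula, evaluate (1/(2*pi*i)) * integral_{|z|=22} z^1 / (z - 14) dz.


Step 1: f(z) = z^1, a = 14 is inside |z| = 22
Step 2: By Cauchy integral formula: (1/(2pi*i)) * integral = f(a)
Step 3: f(14) = 14^1 = 14

14


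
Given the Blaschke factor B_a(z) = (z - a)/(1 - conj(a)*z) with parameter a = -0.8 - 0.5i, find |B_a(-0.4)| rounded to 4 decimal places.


Step 1: Numerator z0 - a = -0.4 - (-0.8 - 0.5i) = 0.4 + 0.5i
Step 2: Denominator 1 - conj(a)*z0 = 1 - (-0.8 + 0.5i)*(-0.4) = 0.68 + 0.2i
Step 3: |z0 - a|^2 = 0.4^2 + 0.5^2 = 0.41; |1 - conj(a)*z0|^2 = 0.68^2 + 0.2^2 = 0.5024
Step 4: |B_a(-0.4)| = sqrt(0.41 / 0.5024) = sqrt(0.816083)
Step 5: = 0.9034

0.9034


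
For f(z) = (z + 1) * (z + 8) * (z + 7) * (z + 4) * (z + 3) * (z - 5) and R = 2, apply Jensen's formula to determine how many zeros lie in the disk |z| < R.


Jensen's formula: (1/2pi)*integral log|f(Re^it)|dt = log|f(0)| + sum_{|a_k|<R} log(R/|a_k|)
Step 1: f(0) = 1 * 8 * 7 * 4 * 3 * (-5) = -3360
Step 2: log|f(0)| = log|-1| + log|-8| + log|-7| + log|-4| + log|-3| + log|5| = 8.1197
Step 3: Zeros inside |z| < 2: -1
Step 4: Jensen sum = log(2/1) = 0.6931
Step 5: n(R) = number of terms in the Jensen sum = count of zeros inside |z| < 2 = 1

1


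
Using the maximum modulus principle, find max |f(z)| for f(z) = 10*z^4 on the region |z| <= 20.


Step 1: On |z| = 20, |f(z)| = 10 * |z|^4 = 10 * 20^4
Step 2: By maximum modulus principle, maximum is on boundary.
Step 3: Maximum = 10 * 160000 = 1600000

1600000


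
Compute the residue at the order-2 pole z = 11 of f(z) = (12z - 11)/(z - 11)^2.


Step 1: Pole of order 2 at z = 11
Step 2: Res = lim d/dz [(z - 11)^2 * f(z)] as z -> 11
Step 3: (z - 11)^2 * f(z) = 12z - 11
Step 4: d/dz[12z - 11] = 12

12


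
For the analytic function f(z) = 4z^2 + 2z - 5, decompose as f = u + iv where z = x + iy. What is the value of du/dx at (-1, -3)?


Step 1: f(z) = 4(x+iy)^2 + 2(x+iy) - 5
Step 2: u = 4(x^2 - y^2) + 2x - 5
Step 3: u_x = 8x + 2
Step 4: At (-1, -3): u_x = -8 + 2 = -6

-6


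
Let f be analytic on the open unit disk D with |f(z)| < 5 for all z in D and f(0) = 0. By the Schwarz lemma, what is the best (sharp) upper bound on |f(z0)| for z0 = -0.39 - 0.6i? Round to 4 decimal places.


Step 1: g = f/5 maps D -> D with g(0) = 0, so by the Schwarz lemma |g(z)| <= |z|, i.e. |f(z)| <= 5|z|; this is sharp (f(z) = 5z).
Step 2: |z0|^2 = (-0.39)^2 + (-0.6)^2 = 0.5121
Step 3: |z0| = sqrt(0.5121) = 0.715612
Step 4: Best bound = 5 * |z0| = 5 * 0.715612 = 3.5781

3.5781


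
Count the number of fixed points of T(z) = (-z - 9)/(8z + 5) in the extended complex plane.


Step 1: Fixed points satisfy T(z) = z
Step 2: 8z^2 + 6z + 9 = 0
Step 3: Discriminant = 6^2 - 4*8*9 = -252
Step 4: Number of fixed points = 2

2


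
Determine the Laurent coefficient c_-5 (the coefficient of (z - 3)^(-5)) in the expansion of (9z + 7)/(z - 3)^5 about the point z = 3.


Step 1: Write the numerator in powers of (z - 3): 9z + 7 = 9(z - 3) + (9*3 + 7) = 9(z - 3) + 34
Step 2: Divide by (z - 3)^5: f(z) = 34(z - 3)^(-5) + 9(z - 3)^(-4)
Step 3: This finite sum is the Laurent series of f about z = 3.
Step 4: Coefficient of (z - 3)^(-5) = 9*3 + 7 = 34

34


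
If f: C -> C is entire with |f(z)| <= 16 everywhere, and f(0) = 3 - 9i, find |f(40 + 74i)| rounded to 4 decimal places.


Step 1: By Liouville's theorem, a bounded entire function is constant.
Step 2: f(z) = f(0) = 3 - 9i for all z.
Step 3: |f(w)| = |3 - 9i| = sqrt(9 + 81)
Step 4: = 9.4868

9.4868


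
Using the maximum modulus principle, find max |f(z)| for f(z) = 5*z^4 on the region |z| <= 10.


Step 1: On |z| = 10, |f(z)| = 5 * |z|^4 = 5 * 10^4
Step 2: By maximum modulus principle, maximum is on boundary.
Step 3: Maximum = 5 * 10000 = 50000

50000


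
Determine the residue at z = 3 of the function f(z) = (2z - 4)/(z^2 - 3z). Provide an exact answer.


Step 1: Q(z) = z^2 - 3z = (z - 3)(z)
Step 2: Q'(z) = 2z - 3
Step 3: Q'(3) = 3, P(3) = 2
Step 4: Res = P(3)/Q'(3) = 2/3 = 2/3

2/3


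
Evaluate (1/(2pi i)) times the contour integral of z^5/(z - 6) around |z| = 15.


Step 1: f(z) = z^5, a = 6 is inside |z| = 15
Step 2: By Cauchy integral formula: (1/(2pi*i)) * integral = f(a)
Step 3: f(6) = 6^5 = 7776

7776


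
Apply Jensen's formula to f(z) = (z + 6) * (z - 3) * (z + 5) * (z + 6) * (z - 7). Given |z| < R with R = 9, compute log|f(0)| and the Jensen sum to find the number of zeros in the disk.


Jensen's formula: (1/2pi)*integral log|f(Re^it)|dt = log|f(0)| + sum_{|a_k|<R} log(R/|a_k|)
Step 1: f(0) = 6 * (-3) * 5 * 6 * (-7) = 3780
Step 2: log|f(0)| = log|-6| + log|3| + log|-5| + log|-6| + log|7| = 8.2375
Step 3: Zeros inside |z| < 9: -6, 3, -5, -6, 7
Step 4: Jensen sum = log(9/6) + log(9/3) + log(9/5) + log(9/6) + log(9/7) = 2.7486
Step 5: n(R) = number of terms in the Jensen sum = count of zeros inside |z| < 9 = 5

5


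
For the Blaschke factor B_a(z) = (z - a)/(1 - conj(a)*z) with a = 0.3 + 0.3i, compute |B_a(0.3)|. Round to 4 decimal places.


Step 1: Numerator z0 - a = 0.3 - (0.3 + 0.3i) = 0 - 0.3i
Step 2: Denominator 1 - conj(a)*z0 = 1 - (0.3 - 0.3i)*0.3 = 0.91 + 0.09i
Step 3: |z0 - a|^2 = 0^2 + (-0.3)^2 = 0.09; |1 - conj(a)*z0|^2 = 0.91^2 + 0.09^2 = 0.8362
Step 4: |B_a(0.3)| = sqrt(0.09 / 0.8362) = sqrt(0.10763)
Step 5: = 0.3281

0.3281


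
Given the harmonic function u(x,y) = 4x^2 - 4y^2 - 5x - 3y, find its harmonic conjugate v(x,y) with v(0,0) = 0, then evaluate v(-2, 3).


Step 1: v_x = -u_y = 8y + 3
Step 2: v_y = u_x = 8x - 5
Step 3: v = 8xy + 3x - 5y + C
Step 4: v(0,0) = 0 => C = 0
Step 5: v(-2, 3) = -69

-69


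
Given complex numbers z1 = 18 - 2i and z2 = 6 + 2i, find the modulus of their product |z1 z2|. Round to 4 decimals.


Step 1: |z1| = sqrt(18^2 + (-2)^2) = sqrt(328)
Step 2: |z2| = sqrt(6^2 + 2^2) = sqrt(40)
Step 3: |z1*z2| = |z1|*|z2| = sqrt(328) * sqrt(40) = sqrt(328 * 40) = sqrt(13120)
Step 4: = 114.5426

114.5426


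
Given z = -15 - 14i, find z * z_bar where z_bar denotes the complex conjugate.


Step 1: conj(z) = -15 + 14i
Step 2: z * conj(z) = (-15)^2 + (-14)^2
Step 3: = 225 + 196 = 421

421


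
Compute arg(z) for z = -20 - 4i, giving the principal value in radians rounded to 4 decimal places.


Step 1: z = -20 - 4i
Step 2: arg(z) = atan2(-4, -20)
Step 3: arg(z) = -2.9442

-2.9442


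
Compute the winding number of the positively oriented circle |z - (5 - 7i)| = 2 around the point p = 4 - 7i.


Step 1: Center c = (5, -7), radius = 2
Step 2: |p - c|^2 = (-1)^2 + 0^2 = 1
Step 3: r^2 = 4
Step 4: |p-c| < r so winding number = 1

1


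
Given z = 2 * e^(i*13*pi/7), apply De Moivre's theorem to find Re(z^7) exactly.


Step 1: By De Moivre's theorem, z^7 = 2^7 * e^(i*7*13*pi/7) = 128 * (cos(13*pi) + i*sin(13*pi))
Step 2: |z|^7 = 2^7 = 128
Step 3: Reduce the angle mod 2*pi: 13*pi - 12*pi = pi
Step 4: cos(pi) = -1
Step 5: Re(z^7) = 128 * (-1) = -128

-128


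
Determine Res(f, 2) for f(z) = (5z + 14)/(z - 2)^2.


Step 1: Pole of order 2 at z = 2
Step 2: Res = lim d/dz [(z - 2)^2 * f(z)] as z -> 2
Step 3: (z - 2)^2 * f(z) = 5z + 14
Step 4: d/dz[5z + 14] = 5

5


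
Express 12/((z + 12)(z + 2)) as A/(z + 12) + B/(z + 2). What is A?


Step 1: Multiply both sides by (z + 12) and set z = -12
Step 2: A = 12 / (-12 + 2)
Step 3: A = 12 / (-10)
Step 4: A = -6/5

-6/5


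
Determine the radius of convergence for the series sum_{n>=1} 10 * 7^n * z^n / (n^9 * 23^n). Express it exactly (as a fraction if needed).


Step 1: General term a_n = 10 * 7^n / (n^9 * 23^n)
Step 2: By the root test, |a_n|^(1/n) = 10^(1/n) * 7 / (n^(9/n) * 23) -> 7/23 as n -> infinity (since 10^(1/n) -> 1 and n^(9/n) -> 1)
Step 3: R = 1/lim|a_n|^(1/n) = 23/7

23/7


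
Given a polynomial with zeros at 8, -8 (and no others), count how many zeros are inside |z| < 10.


Step 1: Check each root:
  z = 8: |8| = 8 < 10
  z = -8: |-8| = 8 < 10
Step 2: Count = 2

2


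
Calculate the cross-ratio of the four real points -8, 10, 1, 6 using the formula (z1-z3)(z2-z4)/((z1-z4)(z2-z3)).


Step 1: (z1-z3)(z2-z4) = (-9) * 4 = -36
Step 2: (z1-z4)(z2-z3) = (-14) * 9 = -126
Step 3: Cross-ratio = 36/126 = 2/7

2/7


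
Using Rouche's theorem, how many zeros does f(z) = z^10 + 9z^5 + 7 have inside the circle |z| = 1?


Step 1: On |z| = 1 the three terms have sizes |z^10| = 1^10 = 1, |9z^5| = 9*1^5 = 9, |7| = 7
Step 2: The dominant term is g(z) = 9z^5; let h(z) = z^10 + 7 so f = g + h
Step 3: On |z| = 1: |g| = 9 and |h| <= 1 + 7 = 8
Step 4: Since 9 > 8, |h| < |g| on |z| = 1, so by Rouche f has the same number of zeros as g inside |z| < 1
Step 5: g(z) = 9z^5 has 5 zeros (at the origin, multiplicity 5) inside |z| < 1. Answer = 5

5


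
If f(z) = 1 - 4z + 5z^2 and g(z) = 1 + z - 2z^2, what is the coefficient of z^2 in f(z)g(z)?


Step 1: z^2 term in f*g comes from: (1)*(-2z^2) + (-4z)*(z) + (5z^2)*(1)
Step 2: = -2 - 4 + 5
Step 3: = -1

-1


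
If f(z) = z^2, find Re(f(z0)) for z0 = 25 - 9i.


Step 1: z0 = 25 - 9i
Step 2: z0^2 = 25^2 - (-9)^2 - 450i
Step 3: real part = 625 - 81 = 544

544


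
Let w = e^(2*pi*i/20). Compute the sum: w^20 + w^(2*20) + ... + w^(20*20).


Step 1: The sum sum_{j=1}^{n} w^(k*j) equals n if n | k, else 0.
Step 2: Here n = 20, k = 20
Step 3: Does n divide k? 20 | 20 -> True
Step 4: Sum = 20

20


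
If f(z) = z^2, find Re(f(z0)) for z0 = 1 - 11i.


Step 1: z0 = 1 - 11i
Step 2: z0^2 = 1^2 - (-11)^2 - 22i
Step 3: real part = 1 - 121 = -120

-120


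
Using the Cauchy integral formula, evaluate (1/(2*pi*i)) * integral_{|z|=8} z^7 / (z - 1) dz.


Step 1: f(z) = z^7, a = 1 is inside |z| = 8
Step 2: By Cauchy integral formula: (1/(2pi*i)) * integral = f(a)
Step 3: f(1) = 1^7 = 1

1


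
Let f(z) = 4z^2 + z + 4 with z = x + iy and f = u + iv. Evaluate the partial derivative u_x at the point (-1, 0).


Step 1: f(z) = 4(x+iy)^2 + (x+iy) + 4
Step 2: u = 4(x^2 - y^2) + x + 4
Step 3: u_x = 8x + 1
Step 4: At (-1, 0): u_x = -8 + 1 = -7

-7


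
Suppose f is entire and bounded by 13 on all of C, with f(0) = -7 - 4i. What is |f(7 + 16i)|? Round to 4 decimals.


Step 1: By Liouville's theorem, a bounded entire function is constant.
Step 2: f(z) = f(0) = -7 - 4i for all z.
Step 3: |f(w)| = |-7 - 4i| = sqrt(49 + 16)
Step 4: = 8.0623

8.0623


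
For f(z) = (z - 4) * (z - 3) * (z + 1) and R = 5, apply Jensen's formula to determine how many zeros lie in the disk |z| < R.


Jensen's formula: (1/2pi)*integral log|f(Re^it)|dt = log|f(0)| + sum_{|a_k|<R} log(R/|a_k|)
Step 1: f(0) = (-4) * (-3) * 1 = 12
Step 2: log|f(0)| = log|4| + log|3| + log|-1| = 2.4849
Step 3: Zeros inside |z| < 5: 4, 3, -1
Step 4: Jensen sum = log(5/4) + log(5/3) + log(5/1) = 2.3434
Step 5: n(R) = number of terms in the Jensen sum = count of zeros inside |z| < 5 = 3

3


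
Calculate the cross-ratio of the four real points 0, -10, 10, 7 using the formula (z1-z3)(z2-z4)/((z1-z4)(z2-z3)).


Step 1: (z1-z3)(z2-z4) = (-10) * (-17) = 170
Step 2: (z1-z4)(z2-z3) = (-7) * (-20) = 140
Step 3: Cross-ratio = 170/140 = 17/14

17/14


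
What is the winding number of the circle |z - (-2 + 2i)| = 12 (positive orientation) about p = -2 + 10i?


Step 1: Center c = (-2, 2), radius = 12
Step 2: |p - c|^2 = 0^2 + 8^2 = 64
Step 3: r^2 = 144
Step 4: |p-c| < r so winding number = 1

1


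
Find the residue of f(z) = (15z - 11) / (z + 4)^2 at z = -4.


Step 1: Pole of order 2 at z = -4
Step 2: Res = lim d/dz [(z + 4)^2 * f(z)] as z -> -4
Step 3: (z + 4)^2 * f(z) = 15z - 11
Step 4: d/dz[15z - 11] = 15

15


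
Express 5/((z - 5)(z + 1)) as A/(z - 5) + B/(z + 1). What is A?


Step 1: Multiply both sides by (z - 5) and set z = 5
Step 2: A = 5 / (5 + 1)
Step 3: A = 5 / 6
Step 4: A = 5/6

5/6


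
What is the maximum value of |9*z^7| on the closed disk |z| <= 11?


Step 1: On |z| = 11, |f(z)| = 9 * |z|^7 = 9 * 11^7
Step 2: By maximum modulus principle, maximum is on boundary.
Step 3: Maximum = 9 * 19487171 = 175384539

175384539


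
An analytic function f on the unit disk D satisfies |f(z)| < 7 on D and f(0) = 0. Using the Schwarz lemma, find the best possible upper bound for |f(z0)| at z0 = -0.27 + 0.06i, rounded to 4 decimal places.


Step 1: g = f/7 maps D -> D with g(0) = 0, so by the Schwarz lemma |g(z)| <= |z|, i.e. |f(z)| <= 7|z|; this is sharp (f(z) = 7z).
Step 2: |z0|^2 = (-0.27)^2 + 0.06^2 = 0.0765
Step 3: |z0| = sqrt(0.0765) = 0.276586
Step 4: Best bound = 7 * |z0| = 7 * 0.276586 = 1.9361

1.9361


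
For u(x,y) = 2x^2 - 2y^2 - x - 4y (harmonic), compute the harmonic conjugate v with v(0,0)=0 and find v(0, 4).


Step 1: v_x = -u_y = 4y + 4
Step 2: v_y = u_x = 4x - 1
Step 3: v = 4xy + 4x - y + C
Step 4: v(0,0) = 0 => C = 0
Step 5: v(0, 4) = -4

-4


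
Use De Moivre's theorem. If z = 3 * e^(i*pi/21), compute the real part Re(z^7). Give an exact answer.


Step 1: By De Moivre's theorem, z^7 = 3^7 * e^(i*7*pi/21) = 2187 * (cos(pi/3) + i*sin(pi/3))
Step 2: |z|^7 = 3^7 = 2187
Step 3: The angle pi/3 already lies in [0, 2*pi)
Step 4: cos(pi/3) = 1/2
Step 5: Re(z^7) = 2187 * 1/2 = 2187/2

2187/2


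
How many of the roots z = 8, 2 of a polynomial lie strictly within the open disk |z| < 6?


Step 1: Check each root:
  z = 8: |8| = 8 >= 6
  z = 2: |2| = 2 < 6
Step 2: Count = 1

1


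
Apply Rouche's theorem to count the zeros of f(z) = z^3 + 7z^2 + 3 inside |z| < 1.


Step 1: On |z| = 1 the three terms have sizes |z^3| = 1^3 = 1, |7z^2| = 7*1^2 = 7, |3| = 3
Step 2: The dominant term is g(z) = 7z^2; let h(z) = z^3 + 3 so f = g + h
Step 3: On |z| = 1: |g| = 7 and |h| <= 1 + 3 = 4
Step 4: Since 7 > 4, |h| < |g| on |z| = 1, so by Rouche f has the same number of zeros as g inside |z| < 1
Step 5: g(z) = 7z^2 has 2 zeros (at the origin, multiplicity 2) inside |z| < 1. Answer = 2

2


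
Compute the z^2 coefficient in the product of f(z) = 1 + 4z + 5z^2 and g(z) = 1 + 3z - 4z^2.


Step 1: z^2 term in f*g comes from: (1)*(-4z^2) + (4z)*(3z) + (5z^2)*(1)
Step 2: = -4 + 12 + 5
Step 3: = 13

13
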